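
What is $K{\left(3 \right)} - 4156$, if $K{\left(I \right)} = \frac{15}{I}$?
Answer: $-4151$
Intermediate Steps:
$K{\left(3 \right)} - 4156 = \frac{15}{3} - 4156 = 15 \cdot \frac{1}{3} - 4156 = 5 - 4156 = -4151$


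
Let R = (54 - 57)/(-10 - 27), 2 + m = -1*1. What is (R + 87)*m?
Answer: -9666/37 ≈ -261.24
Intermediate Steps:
m = -3 (m = -2 - 1*1 = -2 - 1 = -3)
R = 3/37 (R = -3/(-37) = -3*(-1/37) = 3/37 ≈ 0.081081)
(R + 87)*m = (3/37 + 87)*(-3) = (3222/37)*(-3) = -9666/37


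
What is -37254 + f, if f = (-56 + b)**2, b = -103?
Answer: -11973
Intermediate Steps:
f = 25281 (f = (-56 - 103)**2 = (-159)**2 = 25281)
-37254 + f = -37254 + 25281 = -11973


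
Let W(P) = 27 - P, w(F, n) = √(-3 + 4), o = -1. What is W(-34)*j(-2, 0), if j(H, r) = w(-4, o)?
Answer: 61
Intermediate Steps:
w(F, n) = 1 (w(F, n) = √1 = 1)
j(H, r) = 1
W(-34)*j(-2, 0) = (27 - 1*(-34))*1 = (27 + 34)*1 = 61*1 = 61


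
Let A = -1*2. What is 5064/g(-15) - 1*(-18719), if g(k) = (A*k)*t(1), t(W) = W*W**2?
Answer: 94439/5 ≈ 18888.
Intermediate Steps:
A = -2
t(W) = W**3
g(k) = -2*k (g(k) = -2*k*1**3 = -2*k*1 = -2*k)
5064/g(-15) - 1*(-18719) = 5064/((-2*(-15))) - 1*(-18719) = 5064/30 + 18719 = 5064*(1/30) + 18719 = 844/5 + 18719 = 94439/5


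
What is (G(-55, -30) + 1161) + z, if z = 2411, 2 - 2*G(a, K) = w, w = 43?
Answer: 7103/2 ≈ 3551.5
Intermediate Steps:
G(a, K) = -41/2 (G(a, K) = 1 - ½*43 = 1 - 43/2 = -41/2)
(G(-55, -30) + 1161) + z = (-41/2 + 1161) + 2411 = 2281/2 + 2411 = 7103/2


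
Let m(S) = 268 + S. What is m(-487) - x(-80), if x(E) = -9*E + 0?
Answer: -939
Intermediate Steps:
x(E) = -9*E
m(-487) - x(-80) = (268 - 487) - (-9)*(-80) = -219 - 1*720 = -219 - 720 = -939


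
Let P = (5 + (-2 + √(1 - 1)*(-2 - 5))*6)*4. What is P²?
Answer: 784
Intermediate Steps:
P = -28 (P = (5 + (-2 + √0*(-7))*6)*4 = (5 + (-2 + 0*(-7))*6)*4 = (5 + (-2 + 0)*6)*4 = (5 - 2*6)*4 = (5 - 12)*4 = -7*4 = -28)
P² = (-28)² = 784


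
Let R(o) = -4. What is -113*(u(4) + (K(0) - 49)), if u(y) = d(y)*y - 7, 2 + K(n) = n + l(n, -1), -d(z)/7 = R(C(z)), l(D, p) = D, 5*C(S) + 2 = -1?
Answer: -6102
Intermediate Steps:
C(S) = -⅗ (C(S) = -⅖ + (⅕)*(-1) = -⅖ - ⅕ = -⅗)
d(z) = 28 (d(z) = -7*(-4) = 28)
K(n) = -2 + 2*n (K(n) = -2 + (n + n) = -2 + 2*n)
u(y) = -7 + 28*y (u(y) = 28*y - 7 = -7 + 28*y)
-113*(u(4) + (K(0) - 49)) = -113*((-7 + 28*4) + ((-2 + 2*0) - 49)) = -113*((-7 + 112) + ((-2 + 0) - 49)) = -113*(105 + (-2 - 49)) = -113*(105 - 51) = -113*54 = -6102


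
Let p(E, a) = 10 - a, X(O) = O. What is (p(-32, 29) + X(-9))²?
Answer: 784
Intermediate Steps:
(p(-32, 29) + X(-9))² = ((10 - 1*29) - 9)² = ((10 - 29) - 9)² = (-19 - 9)² = (-28)² = 784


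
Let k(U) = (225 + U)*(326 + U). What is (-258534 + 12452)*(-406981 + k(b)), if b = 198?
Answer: 45606130978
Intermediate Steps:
(-258534 + 12452)*(-406981 + k(b)) = (-258534 + 12452)*(-406981 + (73350 + 198² + 551*198)) = -246082*(-406981 + (73350 + 39204 + 109098)) = -246082*(-406981 + 221652) = -246082*(-185329) = 45606130978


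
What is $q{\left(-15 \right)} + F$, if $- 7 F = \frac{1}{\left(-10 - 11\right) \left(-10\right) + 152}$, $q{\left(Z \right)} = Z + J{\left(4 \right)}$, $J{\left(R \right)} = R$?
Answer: $- \frac{27875}{2534} \approx -11.0$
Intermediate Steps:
$q{\left(Z \right)} = 4 + Z$ ($q{\left(Z \right)} = Z + 4 = 4 + Z$)
$F = - \frac{1}{2534}$ ($F = - \frac{1}{7 \left(\left(-10 - 11\right) \left(-10\right) + 152\right)} = - \frac{1}{7 \left(\left(-21\right) \left(-10\right) + 152\right)} = - \frac{1}{7 \left(210 + 152\right)} = - \frac{1}{7 \cdot 362} = \left(- \frac{1}{7}\right) \frac{1}{362} = - \frac{1}{2534} \approx -0.00039463$)
$q{\left(-15 \right)} + F = \left(4 - 15\right) - \frac{1}{2534} = -11 - \frac{1}{2534} = - \frac{27875}{2534}$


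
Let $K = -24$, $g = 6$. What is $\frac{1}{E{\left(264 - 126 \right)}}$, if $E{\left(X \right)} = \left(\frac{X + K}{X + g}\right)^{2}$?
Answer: $\frac{576}{361} \approx 1.5956$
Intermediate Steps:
$E{\left(X \right)} = \frac{\left(-24 + X\right)^{2}}{\left(6 + X\right)^{2}}$ ($E{\left(X \right)} = \left(\frac{X - 24}{X + 6}\right)^{2} = \left(\frac{-24 + X}{6 + X}\right)^{2} = \frac{\left(-24 + X\right)^{2}}{\left(6 + X\right)^{2}}$)
$\frac{1}{E{\left(264 - 126 \right)}} = \frac{1}{\left(-24 + \left(264 - 126\right)\right)^{2} \frac{1}{\left(6 + \left(264 - 126\right)\right)^{2}}} = \frac{1}{\left(-24 + 138\right)^{2} \frac{1}{\left(6 + 138\right)^{2}}} = \frac{1}{114^{2} \cdot \frac{1}{20736}} = \frac{1}{12996 \cdot \frac{1}{20736}} = \frac{1}{\frac{361}{576}} = \frac{576}{361}$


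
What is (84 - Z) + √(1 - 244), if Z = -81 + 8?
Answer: 157 + 9*I*√3 ≈ 157.0 + 15.588*I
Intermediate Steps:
Z = -73
(84 - Z) + √(1 - 244) = (84 - 1*(-73)) + √(1 - 244) = (84 + 73) + √(-243) = 157 + 9*I*√3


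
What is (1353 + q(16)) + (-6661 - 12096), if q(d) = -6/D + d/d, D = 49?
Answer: -852753/49 ≈ -17403.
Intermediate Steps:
q(d) = 43/49 (q(d) = -6/49 + d/d = -6*1/49 + 1 = -6/49 + 1 = 43/49)
(1353 + q(16)) + (-6661 - 12096) = (1353 + 43/49) + (-6661 - 12096) = 66340/49 - 18757 = -852753/49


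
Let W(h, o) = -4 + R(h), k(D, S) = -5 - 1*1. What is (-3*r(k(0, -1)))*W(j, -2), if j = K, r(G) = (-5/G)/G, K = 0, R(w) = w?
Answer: -5/3 ≈ -1.6667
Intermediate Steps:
k(D, S) = -6 (k(D, S) = -5 - 1 = -6)
r(G) = -5/G**2
j = 0
W(h, o) = -4 + h
(-3*r(k(0, -1)))*W(j, -2) = (-(-15)/(-6)**2)*(-4 + 0) = -(-15)/36*(-4) = -3*(-5/36)*(-4) = (5/12)*(-4) = -5/3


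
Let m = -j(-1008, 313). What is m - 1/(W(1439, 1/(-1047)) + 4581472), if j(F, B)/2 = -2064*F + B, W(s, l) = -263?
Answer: -19065388434851/4581209 ≈ -4.1616e+6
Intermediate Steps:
j(F, B) = -4128*F + 2*B (j(F, B) = 2*(-2064*F + B) = 2*(B - 2064*F) = -4128*F + 2*B)
m = -4161650 (m = -(-4128*(-1008) + 2*313) = -(4161024 + 626) = -1*4161650 = -4161650)
m - 1/(W(1439, 1/(-1047)) + 4581472) = -4161650 - 1/(-263 + 4581472) = -4161650 - 1/4581209 = -19065388434851/4581209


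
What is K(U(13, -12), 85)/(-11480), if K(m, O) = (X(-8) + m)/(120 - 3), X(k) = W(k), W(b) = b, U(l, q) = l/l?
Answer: 1/191880 ≈ 5.2116e-6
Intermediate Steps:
U(l, q) = 1
X(k) = k
K(m, O) = -8/117 + m/117 (K(m, O) = (-8 + m)/(120 - 3) = (-8 + m)/117 = (-8 + m)*(1/117) = -8/117 + m/117)
K(U(13, -12), 85)/(-11480) = (-8/117 + (1/117)*1)/(-11480) = (-8/117 + 1/117)*(-1/11480) = -7/117*(-1/11480) = 1/191880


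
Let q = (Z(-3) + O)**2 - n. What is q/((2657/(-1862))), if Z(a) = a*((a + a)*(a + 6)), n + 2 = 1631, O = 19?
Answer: -6889400/2657 ≈ -2592.9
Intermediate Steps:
n = 1629 (n = -2 + 1631 = 1629)
Z(a) = 2*a**2*(6 + a) (Z(a) = a*((2*a)*(6 + a)) = a*(2*a*(6 + a)) = 2*a**2*(6 + a))
q = 3700 (q = (2*(-3)**2*(6 - 3) + 19)**2 - 1*1629 = (2*9*3 + 19)**2 - 1629 = (54 + 19)**2 - 1629 = 73**2 - 1629 = 5329 - 1629 = 3700)
q/((2657/(-1862))) = 3700/((2657/(-1862))) = 3700/((2657*(-1/1862))) = 3700/(-2657/1862) = 3700*(-1862/2657) = -6889400/2657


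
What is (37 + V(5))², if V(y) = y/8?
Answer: 90601/64 ≈ 1415.6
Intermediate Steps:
V(y) = y/8 (V(y) = y*(⅛) = y/8)
(37 + V(5))² = (37 + (⅛)*5)² = (37 + 5/8)² = (301/8)² = 90601/64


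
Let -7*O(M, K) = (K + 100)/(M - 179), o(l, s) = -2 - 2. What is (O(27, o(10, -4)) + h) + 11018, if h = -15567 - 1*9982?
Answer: -1932611/133 ≈ -14531.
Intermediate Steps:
o(l, s) = -4
O(M, K) = -(100 + K)/(7*(-179 + M)) (O(M, K) = -(K + 100)/(7*(M - 179)) = -(100 + K)/(7*(-179 + M)))
h = -25549 (h = -15567 - 9982 = -25549)
(O(27, o(10, -4)) + h) + 11018 = ((-100 - 1*(-4))/(7*(-179 + 27)) - 25549) + 11018 = ((1/7)*(-100 + 4)/(-152) - 25549) + 11018 = ((1/7)*(-1/152)*(-96) - 25549) + 11018 = (12/133 - 25549) + 11018 = -3398005/133 + 11018 = -1932611/133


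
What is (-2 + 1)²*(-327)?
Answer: -327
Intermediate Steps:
(-2 + 1)²*(-327) = (-1)²*(-327) = 1*(-327) = -327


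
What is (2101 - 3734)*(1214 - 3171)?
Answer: 3195781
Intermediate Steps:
(2101 - 3734)*(1214 - 3171) = -1633*(-1957) = 3195781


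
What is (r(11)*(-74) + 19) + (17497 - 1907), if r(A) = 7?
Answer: 15091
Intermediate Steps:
(r(11)*(-74) + 19) + (17497 - 1907) = (7*(-74) + 19) + (17497 - 1907) = (-518 + 19) + 15590 = -499 + 15590 = 15091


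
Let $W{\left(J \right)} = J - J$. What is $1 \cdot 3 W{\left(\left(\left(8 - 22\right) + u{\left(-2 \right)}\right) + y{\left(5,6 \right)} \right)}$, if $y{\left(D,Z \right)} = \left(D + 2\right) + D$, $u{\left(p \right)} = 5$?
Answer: $0$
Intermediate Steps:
$y{\left(D,Z \right)} = 2 + 2 D$ ($y{\left(D,Z \right)} = \left(2 + D\right) + D = 2 + 2 D$)
$W{\left(J \right)} = 0$
$1 \cdot 3 W{\left(\left(\left(8 - 22\right) + u{\left(-2 \right)}\right) + y{\left(5,6 \right)} \right)} = 1 \cdot 3 \cdot 0 = 3 \cdot 0 = 0$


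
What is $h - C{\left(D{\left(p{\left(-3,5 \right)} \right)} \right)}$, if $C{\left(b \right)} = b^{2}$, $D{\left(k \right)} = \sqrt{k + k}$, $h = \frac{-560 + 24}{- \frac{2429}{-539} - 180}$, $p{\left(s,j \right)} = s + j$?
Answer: $- \frac{12780}{13513} \approx -0.94576$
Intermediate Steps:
$p{\left(s,j \right)} = j + s$
$h = \frac{41272}{13513}$ ($h = - \frac{536}{\left(-2429\right) \left(- \frac{1}{539}\right) - 180} = - \frac{536}{\frac{347}{77} - 180} = - \frac{536}{- \frac{13513}{77}} = \left(-536\right) \left(- \frac{77}{13513}\right) = \frac{41272}{13513} \approx 3.0542$)
$D{\left(k \right)} = \sqrt{2} \sqrt{k}$ ($D{\left(k \right)} = \sqrt{2 k} = \sqrt{2} \sqrt{k}$)
$h - C{\left(D{\left(p{\left(-3,5 \right)} \right)} \right)} = \frac{41272}{13513} - \left(\sqrt{2} \sqrt{5 - 3}\right)^{2} = \frac{41272}{13513} - \left(\sqrt{2} \sqrt{2}\right)^{2} = \frac{41272}{13513} - 2^{2} = \frac{41272}{13513} - 4 = - \frac{12780}{13513}$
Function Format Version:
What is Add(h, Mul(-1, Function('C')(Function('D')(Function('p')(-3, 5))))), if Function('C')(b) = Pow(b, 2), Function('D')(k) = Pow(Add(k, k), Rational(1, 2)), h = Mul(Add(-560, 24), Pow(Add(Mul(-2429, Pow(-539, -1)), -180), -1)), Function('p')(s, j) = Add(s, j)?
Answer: Rational(-12780, 13513) ≈ -0.94576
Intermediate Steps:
Function('p')(s, j) = Add(j, s)
h = Rational(41272, 13513) (h = Mul(-536, Pow(Add(Mul(-2429, Rational(-1, 539)), -180), -1)) = Mul(-536, Pow(Add(Rational(347, 77), -180), -1)) = Mul(-536, Pow(Rational(-13513, 77), -1)) = Mul(-536, Rational(-77, 13513)) = Rational(41272, 13513) ≈ 3.0542)
Function('D')(k) = Mul(Pow(2, Rational(1, 2)), Pow(k, Rational(1, 2))) (Function('D')(k) = Pow(Mul(2, k), Rational(1, 2)) = Mul(Pow(2, Rational(1, 2)), Pow(k, Rational(1, 2))))
Add(h, Mul(-1, Function('C')(Function('D')(Function('p')(-3, 5))))) = Add(Rational(41272, 13513), Mul(-1, Pow(Mul(Pow(2, Rational(1, 2)), Pow(Add(5, -3), Rational(1, 2))), 2))) = Add(Rational(41272, 13513), Mul(-1, Pow(Mul(Pow(2, Rational(1, 2)), Pow(2, Rational(1, 2))), 2))) = Add(Rational(41272, 13513), Mul(-1, Pow(2, 2))) = Add(Rational(41272, 13513), Mul(-1, 4)) = Add(Rational(41272, 13513), -4) = Rational(-12780, 13513)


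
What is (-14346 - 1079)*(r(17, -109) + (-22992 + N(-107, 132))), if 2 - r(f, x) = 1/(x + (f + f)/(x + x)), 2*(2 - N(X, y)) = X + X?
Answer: 4199271597325/11898 ≈ 3.5294e+8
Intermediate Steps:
N(X, y) = 2 - X (N(X, y) = 2 - (X + X)/2 = 2 - X)
r(f, x) = 2 - 1/(x + f/x) (r(f, x) = 2 - 1/(x + (f + f)/(x + x)) = 2 - 1/(x + (2*f)/((2*x))) = 2 - 1/(x + (2*f)*(1/(2*x))) = 2 - 1/(x + f/x))
(-14346 - 1079)*(r(17, -109) + (-22992 + N(-107, 132))) = (-14346 - 1079)*((-1*(-109) + 2*17 + 2*(-109)**2)/(17 + (-109)**2) + (-22992 + (2 - 1*(-107)))) = -15425*((109 + 34 + 2*11881)/(17 + 11881) + (-22992 + (2 + 107))) = -15425*((109 + 34 + 23762)/11898 + (-22992 + 109)) = -15425*((1/11898)*23905 - 22883) = -15425*(23905/11898 - 22883) = -15425*(-272238029/11898) = 4199271597325/11898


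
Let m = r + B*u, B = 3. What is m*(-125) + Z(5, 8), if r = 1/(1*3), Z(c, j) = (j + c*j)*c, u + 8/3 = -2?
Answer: 5845/3 ≈ 1948.3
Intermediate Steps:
u = -14/3 (u = -8/3 - 2 = -14/3 ≈ -4.6667)
Z(c, j) = c*(j + c*j)
r = 1/3 ≈ 0.33333
m = -41/3 (m = 1/3 + 3*(-14/3) = 1/3 - 14 = -41/3 ≈ -13.667)
m*(-125) + Z(5, 8) = -41/3*(-125) + 5*8*(1 + 5) = 5125/3 + 5*8*6 = 5125/3 + 240 = 5845/3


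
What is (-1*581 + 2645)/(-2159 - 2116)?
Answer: -688/1425 ≈ -0.48281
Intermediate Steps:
(-1*581 + 2645)/(-2159 - 2116) = (-581 + 2645)/(-4275) = 2064*(-1/4275) = -688/1425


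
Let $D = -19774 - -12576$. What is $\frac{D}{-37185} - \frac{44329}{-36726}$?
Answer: $\frac{637575871}{455218770} \approx 1.4006$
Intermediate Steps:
$D = -7198$ ($D = -19774 + 12576 = -7198$)
$\frac{D}{-37185} - \frac{44329}{-36726} = - \frac{7198}{-37185} - \frac{44329}{-36726} = \left(-7198\right) \left(- \frac{1}{37185}\right) - - \frac{44329}{36726} = \frac{7198}{37185} + \frac{44329}{36726} = \frac{637575871}{455218770}$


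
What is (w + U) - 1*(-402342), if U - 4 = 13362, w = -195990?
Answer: 219718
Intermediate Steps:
U = 13366 (U = 4 + 13362 = 13366)
(w + U) - 1*(-402342) = (-195990 + 13366) - 1*(-402342) = -182624 + 402342 = 219718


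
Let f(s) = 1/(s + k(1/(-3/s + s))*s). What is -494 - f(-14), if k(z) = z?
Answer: -1237771/2506 ≈ -493.92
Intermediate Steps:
f(s) = 1/(s + s/(s - 3/s)) (f(s) = 1/(s + s/(-3/s + s)) = 1/(s + s/(s - 3/s)))
-494 - f(-14) = -494 - (-3 + (-14)²)/((-14)*(-3 - 14 + (-14)²)) = -494 - (-1)*(-3 + 196)/(14*(-3 - 14 + 196)) = -494 - (-1)*193/(14*179) = -494 - 1*(-193/2506) = -494 + 193/2506 = -1237771/2506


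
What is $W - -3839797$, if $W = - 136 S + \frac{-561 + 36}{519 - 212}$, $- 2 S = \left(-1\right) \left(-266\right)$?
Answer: $\frac{1184370170}{307} \approx 3.8579 \cdot 10^{6}$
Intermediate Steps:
$S = -133$ ($S = - \frac{\left(-1\right) \left(-266\right)}{2} = \left(- \frac{1}{2}\right) 266 = -133$)
$W = \frac{5552491}{307}$ ($W = \left(-136\right) \left(-133\right) + \frac{-561 + 36}{519 - 212} = 18088 - \frac{525}{307} = \frac{5552491}{307} \approx 18086.0$)
$W - -3839797 = \frac{5552491}{307} - -3839797 = \frac{5552491}{307} + 3839797 = \frac{1184370170}{307}$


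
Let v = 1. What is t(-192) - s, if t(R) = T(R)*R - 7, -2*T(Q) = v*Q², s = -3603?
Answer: 3542540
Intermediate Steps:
T(Q) = -Q²/2
t(R) = -7 - R³/2 (t(R) = (-R²/2)*R - 7 = -R³/2 - 7 = -7 - R³/2)
t(-192) - s = (-7 - ½*(-192)³) - 1*(-3603) = (-7 - ½*(-7077888)) + 3603 = (-7 + 3538944) + 3603 = 3538937 + 3603 = 3542540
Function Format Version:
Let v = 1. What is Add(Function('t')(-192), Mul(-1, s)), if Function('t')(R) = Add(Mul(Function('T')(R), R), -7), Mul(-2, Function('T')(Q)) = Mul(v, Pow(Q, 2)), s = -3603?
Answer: 3542540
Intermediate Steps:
Function('T')(Q) = Mul(Rational(-1, 2), Pow(Q, 2)) (Function('T')(Q) = Mul(Rational(-1, 2), Mul(1, Pow(Q, 2))) = Mul(Rational(-1, 2), Pow(Q, 2)))
Function('t')(R) = Add(-7, Mul(Rational(-1, 2), Pow(R, 3))) (Function('t')(R) = Add(Mul(Mul(Rational(-1, 2), Pow(R, 2)), R), -7) = Add(Mul(Rational(-1, 2), Pow(R, 3)), -7) = Add(-7, Mul(Rational(-1, 2), Pow(R, 3))))
Add(Function('t')(-192), Mul(-1, s)) = Add(Add(-7, Mul(Rational(-1, 2), Pow(-192, 3))), Mul(-1, -3603)) = Add(Add(-7, Mul(Rational(-1, 2), -7077888)), 3603) = Add(Add(-7, 3538944), 3603) = Add(3538937, 3603) = 3542540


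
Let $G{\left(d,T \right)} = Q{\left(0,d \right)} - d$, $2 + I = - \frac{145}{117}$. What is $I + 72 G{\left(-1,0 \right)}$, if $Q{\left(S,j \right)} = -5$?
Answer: $- \frac{34075}{117} \approx -291.24$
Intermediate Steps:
$I = - \frac{379}{117}$ ($I = -2 - \frac{145}{117} = - \frac{379}{117} \approx -3.2393$)
$G{\left(d,T \right)} = -5 - d$
$I + 72 G{\left(-1,0 \right)} = - \frac{379}{117} + 72 \left(-5 - -1\right) = - \frac{379}{117} + 72 \left(-5 + 1\right) = - \frac{379}{117} + 72 \left(-4\right) = - \frac{379}{117} - 288 = - \frac{34075}{117}$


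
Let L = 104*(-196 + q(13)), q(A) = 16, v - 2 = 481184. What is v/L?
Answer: -240593/9360 ≈ -25.704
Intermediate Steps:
v = 481186 (v = 2 + 481184 = 481186)
L = -18720 (L = 104*(-196 + 16) = 104*(-180) = -18720)
v/L = 481186/(-18720) = 481186*(-1/18720) = -240593/9360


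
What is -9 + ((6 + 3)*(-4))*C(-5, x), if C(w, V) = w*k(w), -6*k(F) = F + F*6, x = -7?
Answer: 1041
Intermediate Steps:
k(F) = -7*F/6 (k(F) = -(F + F*6)/6 = -(F + 6*F)/6 = -7*F/6)
C(w, V) = -7*w²/6 (C(w, V) = w*(-7*w/6) = -7*w²/6)
-9 + ((6 + 3)*(-4))*C(-5, x) = -9 + ((6 + 3)*(-4))*(-7/6*(-5)²) = -9 + (9*(-4))*(-7/6*25) = -9 - 36*(-175/6) = -9 + 1050 = 1041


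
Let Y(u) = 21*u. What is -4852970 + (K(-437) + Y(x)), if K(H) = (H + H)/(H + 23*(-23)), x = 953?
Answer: -101492078/21 ≈ -4.8330e+6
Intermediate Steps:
K(H) = 2*H/(-529 + H) (K(H) = (2*H)/(H - 529) = (2*H)/(-529 + H) = 2*H/(-529 + H))
-4852970 + (K(-437) + Y(x)) = -4852970 + (2*(-437)/(-529 - 437) + 21*953) = -4852970 + (2*(-437)/(-966) + 20013) = -4852970 + (2*(-437)*(-1/966) + 20013) = -4852970 + (19/21 + 20013) = -4852970 + 420292/21 = -101492078/21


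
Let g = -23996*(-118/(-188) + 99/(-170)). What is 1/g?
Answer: -3995/4343276 ≈ -0.00091981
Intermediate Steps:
g = -4343276/3995 (g = -23996*(-118*(-1/188) + 99*(-1/170)) = -23996*(59/94 - 99/170) = -23996*181/3995 = -4343276/3995 ≈ -1087.2)
1/g = 1/(-4343276/3995) = -3995/4343276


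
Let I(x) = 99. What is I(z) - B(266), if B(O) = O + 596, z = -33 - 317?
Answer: -763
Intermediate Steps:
z = -350
B(O) = 596 + O
I(z) - B(266) = 99 - (596 + 266) = 99 - 1*862 = 99 - 862 = -763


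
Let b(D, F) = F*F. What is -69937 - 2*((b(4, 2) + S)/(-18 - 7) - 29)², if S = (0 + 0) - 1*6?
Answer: -44756083/625 ≈ -71610.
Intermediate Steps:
b(D, F) = F²
S = -6 (S = 0 - 6 = -6)
-69937 - 2*((b(4, 2) + S)/(-18 - 7) - 29)² = -69937 - 2*((2² - 6)/(-18 - 7) - 29)² = -69937 - 2*((4 - 6)/(-25) - 29)² = -69937 - 2*(-2*(-1/25) - 29)² = -69937 - 2*(2/25 - 29)² = -69937 - 2*(-723/25)² = -69937 - 2*522729/625 = -69937 - 1*1045458/625 = -69937 - 1045458/625 = -44756083/625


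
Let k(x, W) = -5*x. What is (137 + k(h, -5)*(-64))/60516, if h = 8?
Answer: 899/20172 ≈ 0.044567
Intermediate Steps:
(137 + k(h, -5)*(-64))/60516 = (137 - 5*8*(-64))/60516 = (137 - 40*(-64))*(1/60516) = (137 + 2560)*(1/60516) = 2697*(1/60516) = 899/20172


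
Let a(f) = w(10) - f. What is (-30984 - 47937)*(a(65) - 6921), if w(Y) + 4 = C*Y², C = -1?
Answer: 559549890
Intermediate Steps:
w(Y) = -4 - Y²
a(f) = -104 - f (a(f) = (-4 - 1*10²) - f = (-4 - 1*100) - f = (-4 - 100) - f = -104 - f)
(-30984 - 47937)*(a(65) - 6921) = (-30984 - 47937)*((-104 - 1*65) - 6921) = -78921*((-104 - 65) - 6921) = -78921*(-169 - 6921) = -78921*(-7090) = 559549890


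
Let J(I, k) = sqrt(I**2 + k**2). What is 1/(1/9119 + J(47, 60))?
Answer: -9119/483054139248 + 83156161*sqrt(5809)/483054139248 ≈ 0.013120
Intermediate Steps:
1/(1/9119 + J(47, 60)) = 1/(1/9119 + sqrt(47**2 + 60**2)) = 1/(1/9119 + sqrt(2209 + 3600)) = 1/(1/9119 + sqrt(5809))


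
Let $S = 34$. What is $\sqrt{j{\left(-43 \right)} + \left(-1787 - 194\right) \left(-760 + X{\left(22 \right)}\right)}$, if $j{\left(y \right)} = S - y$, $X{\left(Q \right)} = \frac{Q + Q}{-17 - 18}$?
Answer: $\frac{\sqrt{37703185}}{5} \approx 1228.1$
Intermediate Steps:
$X{\left(Q \right)} = - \frac{2 Q}{35}$ ($X{\left(Q \right)} = \frac{2 Q}{-35} = 2 Q \left(- \frac{1}{35}\right) = - \frac{2 Q}{35}$)
$j{\left(y \right)} = 34 - y$
$\sqrt{j{\left(-43 \right)} + \left(-1787 - 194\right) \left(-760 + X{\left(22 \right)}\right)} = \sqrt{\left(34 - -43\right) + \left(-1787 - 194\right) \left(-760 - \frac{44}{35}\right)} = \sqrt{\left(34 + 43\right) - 1981 \left(-760 - \frac{44}{35}\right)} = \sqrt{77 - - \frac{7540252}{5}} = \sqrt{77 + \frac{7540252}{5}} = \sqrt{\frac{7540637}{5}} = \frac{\sqrt{37703185}}{5}$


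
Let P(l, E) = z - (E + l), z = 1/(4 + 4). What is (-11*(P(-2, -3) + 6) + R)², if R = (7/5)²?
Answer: 579990889/40000 ≈ 14500.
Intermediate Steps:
z = ⅛ (z = 1/8 = ⅛ ≈ 0.12500)
P(l, E) = ⅛ - E - l (P(l, E) = ⅛ - (E + l) = ⅛ + (-E - l) = ⅛ - E - l)
R = 49/25 (R = (7*(⅕))² = (7/5)² = 49/25 ≈ 1.9600)
(-11*(P(-2, -3) + 6) + R)² = (-11*((⅛ - 1*(-3) - 1*(-2)) + 6) + 49/25)² = (-11*((⅛ + 3 + 2) + 6) + 49/25)² = (-11*(41/8 + 6) + 49/25)² = (-11*89/8 + 49/25)² = (-979/8 + 49/25)² = (-24083/200)² = 579990889/40000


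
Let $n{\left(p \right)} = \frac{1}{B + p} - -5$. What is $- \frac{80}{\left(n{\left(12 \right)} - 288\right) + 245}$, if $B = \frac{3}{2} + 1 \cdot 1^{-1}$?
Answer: $\frac{116}{55} \approx 2.1091$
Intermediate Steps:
$B = \frac{5}{2}$ ($B = 3 \cdot \frac{1}{2} + 1 \cdot 1 = \frac{3}{2} + 1 = \frac{5}{2} \approx 2.5$)
$n{\left(p \right)} = 5 + \frac{1}{\frac{5}{2} + p}$ ($n{\left(p \right)} = \frac{1}{\frac{5}{2} + p} - -5 = \frac{1}{\frac{5}{2} + p} + 5 = 5 + \frac{1}{\frac{5}{2} + p}$)
$- \frac{80}{\left(n{\left(12 \right)} - 288\right) + 245} = - \frac{80}{\left(\frac{27 + 10 \cdot 12}{5 + 2 \cdot 12} - 288\right) + 245} = - \frac{80}{\left(\frac{27 + 120}{5 + 24} - 288\right) + 245} = - \frac{80}{\left(\frac{1}{29} \cdot 147 - 288\right) + 245} = - \frac{80}{\left(\frac{147}{29} - 288\right) + 245} = - \frac{80}{- \frac{8205}{29} + 245} = - \frac{80}{- \frac{1100}{29}} = \left(-80\right) \left(- \frac{29}{1100}\right) = \frac{116}{55}$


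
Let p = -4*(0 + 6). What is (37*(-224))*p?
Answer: 198912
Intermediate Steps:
p = -24 (p = -4*6 = -24)
(37*(-224))*p = (37*(-224))*(-24) = -8288*(-24) = 198912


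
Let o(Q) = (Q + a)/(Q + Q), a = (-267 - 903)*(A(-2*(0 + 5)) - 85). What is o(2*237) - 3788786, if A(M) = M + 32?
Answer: -299307912/79 ≈ -3.7887e+6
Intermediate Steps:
A(M) = 32 + M
a = 73710 (a = (-267 - 903)*((32 - 2*(0 + 5)) - 85) = -1170*((32 - 2*5) - 85) = -1170*((32 - 10) - 85) = -1170*(22 - 85) = -1170*(-63) = 73710)
o(Q) = (73710 + Q)/(2*Q) (o(Q) = (Q + 73710)/(Q + Q) = (73710 + Q)/((2*Q)) = (73710 + Q)*(1/(2*Q)) = (73710 + Q)/(2*Q))
o(2*237) - 3788786 = (73710 + 2*237)/(2*((2*237))) - 3788786 = (1/2)*(73710 + 474)/474 - 3788786 = (1/2)*(1/474)*74184 - 3788786 = 6182/79 - 3788786 = -299307912/79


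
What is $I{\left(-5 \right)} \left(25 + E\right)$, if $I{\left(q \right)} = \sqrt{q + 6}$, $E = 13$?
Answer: $38$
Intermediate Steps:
$I{\left(q \right)} = \sqrt{6 + q}$
$I{\left(-5 \right)} \left(25 + E\right) = \sqrt{6 - 5} \left(25 + 13\right) = \sqrt{1} \cdot 38 = 1 \cdot 38 = 38$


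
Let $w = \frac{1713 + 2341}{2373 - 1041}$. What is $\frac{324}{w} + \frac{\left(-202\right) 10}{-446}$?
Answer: $\frac{50167102}{452021} \approx 110.98$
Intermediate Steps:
$w = \frac{2027}{666}$ ($w = \frac{4054}{1332} = 4054 \cdot \frac{1}{1332} = \frac{2027}{666} \approx 3.0435$)
$\frac{324}{w} + \frac{\left(-202\right) 10}{-446} = \frac{324}{\frac{2027}{666}} + \frac{\left(-202\right) 10}{-446} = 324 \cdot \frac{666}{2027} - - \frac{1010}{223} = \frac{215784}{2027} + \frac{1010}{223} = \frac{50167102}{452021}$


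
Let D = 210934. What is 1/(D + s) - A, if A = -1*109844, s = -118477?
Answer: 10155846709/92457 ≈ 1.0984e+5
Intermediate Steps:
A = -109844
1/(D + s) - A = 1/(210934 - 118477) - 1*(-109844) = 1/92457 + 109844 = 10155846709/92457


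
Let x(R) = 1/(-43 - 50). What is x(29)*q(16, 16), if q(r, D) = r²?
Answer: -256/93 ≈ -2.7527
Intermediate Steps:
x(R) = -1/93 (x(R) = 1/(-93) = -1/93)
x(29)*q(16, 16) = -1/93*16² = -1/93*256 = -256/93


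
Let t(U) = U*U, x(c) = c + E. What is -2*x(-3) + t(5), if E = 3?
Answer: 25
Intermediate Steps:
x(c) = 3 + c (x(c) = c + 3 = 3 + c)
t(U) = U²
-2*x(-3) + t(5) = -2*(3 - 3) + 5² = -2*0 + 25 = 0 + 25 = 25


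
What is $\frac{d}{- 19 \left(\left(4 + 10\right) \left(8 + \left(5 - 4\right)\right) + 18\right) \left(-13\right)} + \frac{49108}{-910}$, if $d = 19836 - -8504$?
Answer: $- \frac{16546961}{311220} \approx -53.168$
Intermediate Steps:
$d = 28340$ ($d = 19836 + 8504 = 28340$)
$\frac{d}{- 19 \left(\left(4 + 10\right) \left(8 + \left(5 - 4\right)\right) + 18\right) \left(-13\right)} + \frac{49108}{-910} = \frac{28340}{- 19 \left(\left(4 + 10\right) \left(8 + \left(5 - 4\right)\right) + 18\right) \left(-13\right)} + \frac{49108}{-910} = \frac{28340}{- 19 \left(14 \left(8 + \left(5 - 4\right)\right) + 18\right) \left(-13\right)} + 49108 \left(- \frac{1}{910}\right) = \frac{28340}{- 19 \left(14 \left(8 + 1\right) + 18\right) \left(-13\right)} - \frac{24554}{455} = \frac{28340}{- 19 \left(14 \cdot 9 + 18\right) \left(-13\right)} - \frac{24554}{455} = \frac{28340}{- 19 \left(126 + 18\right) \left(-13\right)} - \frac{24554}{455} = \frac{28340}{\left(-19\right) 144 \left(-13\right)} - \frac{24554}{455} = \frac{28340}{\left(-2736\right) \left(-13\right)} - \frac{24554}{455} = \frac{28340}{35568} - \frac{24554}{455} = 28340 \cdot \frac{1}{35568} - \frac{24554}{455} = \frac{545}{684} - \frac{24554}{455} = - \frac{16546961}{311220}$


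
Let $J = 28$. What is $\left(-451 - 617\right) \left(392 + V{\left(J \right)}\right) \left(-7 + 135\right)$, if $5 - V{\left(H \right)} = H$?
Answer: $-50443776$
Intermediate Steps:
$V{\left(H \right)} = 5 - H$
$\left(-451 - 617\right) \left(392 + V{\left(J \right)}\right) \left(-7 + 135\right) = \left(-451 - 617\right) \left(392 + \left(5 - 28\right)\right) \left(-7 + 135\right) = - 1068 \left(392 + \left(5 - 28\right)\right) 128 = - 1068 \left(392 - 23\right) 128 = \left(-1068\right) 369 \cdot 128 = \left(-394092\right) 128 = -50443776$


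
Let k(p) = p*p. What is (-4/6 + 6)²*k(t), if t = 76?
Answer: 1478656/9 ≈ 1.6430e+5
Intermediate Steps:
k(p) = p²
(-4/6 + 6)²*k(t) = (-4/6 + 6)²*76² = (-4*⅙ + 6)²*5776 = (-⅔ + 6)²*5776 = (16/3)²*5776 = (256/9)*5776 = 1478656/9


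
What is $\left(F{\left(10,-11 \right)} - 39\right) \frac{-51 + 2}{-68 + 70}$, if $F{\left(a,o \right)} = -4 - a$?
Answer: $\frac{2597}{2} \approx 1298.5$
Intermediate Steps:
$\left(F{\left(10,-11 \right)} - 39\right) \frac{-51 + 2}{-68 + 70} = \left(\left(-4 - 10\right) - 39\right) \frac{-51 + 2}{-68 + 70} = \left(\left(-4 - 10\right) - 39\right) \left(- \frac{49}{2}\right) = \left(-14 - 39\right) \left(\left(-49\right) \frac{1}{2}\right) = \left(-53\right) \left(- \frac{49}{2}\right) = \frac{2597}{2}$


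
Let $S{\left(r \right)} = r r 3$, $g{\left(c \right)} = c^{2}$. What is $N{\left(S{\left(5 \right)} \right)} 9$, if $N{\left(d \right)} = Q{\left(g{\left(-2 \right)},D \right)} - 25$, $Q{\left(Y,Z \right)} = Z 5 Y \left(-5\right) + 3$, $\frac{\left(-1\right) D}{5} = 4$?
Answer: $17802$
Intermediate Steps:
$D = -20$ ($D = \left(-5\right) 4 = -20$)
$S{\left(r \right)} = 3 r^{2}$ ($S{\left(r \right)} = r^{2} \cdot 3 = 3 r^{2}$)
$Q{\left(Y,Z \right)} = 3 - 25 Y Z$ ($Q{\left(Y,Z \right)} = Z \left(- 25 Y\right) + 3 = - 25 Y Z + 3 = 3 - 25 Y Z$)
$N{\left(d \right)} = 1978$ ($N{\left(d \right)} = \left(3 - 25 \left(-2\right)^{2} \left(-20\right)\right) - 25 = \left(3 - 100 \left(-20\right)\right) - 25 = \left(3 + 2000\right) - 25 = 2003 - 25 = 1978$)
$N{\left(S{\left(5 \right)} \right)} 9 = 1978 \cdot 9 = 17802$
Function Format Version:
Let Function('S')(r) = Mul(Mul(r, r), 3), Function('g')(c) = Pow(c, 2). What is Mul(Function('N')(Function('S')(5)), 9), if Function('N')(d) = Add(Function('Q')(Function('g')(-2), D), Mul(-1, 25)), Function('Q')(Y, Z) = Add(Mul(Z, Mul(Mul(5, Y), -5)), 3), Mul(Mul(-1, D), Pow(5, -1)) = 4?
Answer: 17802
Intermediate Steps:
D = -20 (D = Mul(-5, 4) = -20)
Function('S')(r) = Mul(3, Pow(r, 2)) (Function('S')(r) = Mul(Pow(r, 2), 3) = Mul(3, Pow(r, 2)))
Function('Q')(Y, Z) = Add(3, Mul(-25, Y, Z)) (Function('Q')(Y, Z) = Add(Mul(Z, Mul(-25, Y)), 3) = Add(Mul(-25, Y, Z), 3) = Add(3, Mul(-25, Y, Z)))
Function('N')(d) = 1978 (Function('N')(d) = Add(Add(3, Mul(-25, Pow(-2, 2), -20)), Mul(-1, 25)) = Add(Add(3, Mul(-25, 4, -20)), -25) = Add(Add(3, 2000), -25) = Add(2003, -25) = 1978)
Mul(Function('N')(Function('S')(5)), 9) = Mul(1978, 9) = 17802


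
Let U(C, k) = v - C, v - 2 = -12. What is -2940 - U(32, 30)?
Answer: -2898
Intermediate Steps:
v = -10 (v = 2 - 12 = -10)
U(C, k) = -10 - C
-2940 - U(32, 30) = -2940 - (-10 - 1*32) = -2940 - (-10 - 32) = -2940 - 1*(-42) = -2940 + 42 = -2898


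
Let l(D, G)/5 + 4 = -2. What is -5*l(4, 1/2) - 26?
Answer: 124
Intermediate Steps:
l(D, G) = -30 (l(D, G) = -20 + 5*(-2) = -20 - 10 = -30)
-5*l(4, 1/2) - 26 = -5*(-30) - 26 = 150 - 26 = 124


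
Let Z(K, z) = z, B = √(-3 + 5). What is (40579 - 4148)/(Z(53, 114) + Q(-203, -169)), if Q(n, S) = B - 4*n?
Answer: 16867553/428737 - 36431*√2/857474 ≈ 39.282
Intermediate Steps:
B = √2 ≈ 1.4142
Q(n, S) = √2 - 4*n
(40579 - 4148)/(Z(53, 114) + Q(-203, -169)) = (40579 - 4148)/(114 + (√2 - 4*(-203))) = 36431/(114 + (√2 + 812)) = 36431/(114 + (812 + √2)) = 36431/(926 + √2)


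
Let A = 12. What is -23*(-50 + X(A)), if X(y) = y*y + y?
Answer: -2438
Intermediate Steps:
X(y) = y + y² (X(y) = y² + y = y + y²)
-23*(-50 + X(A)) = -23*(-50 + 12*(1 + 12)) = -23*(-50 + 12*13) = -23*(-50 + 156) = -23*106 = -2438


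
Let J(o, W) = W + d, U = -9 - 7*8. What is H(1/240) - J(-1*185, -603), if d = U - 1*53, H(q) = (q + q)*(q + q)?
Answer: 10382401/14400 ≈ 721.00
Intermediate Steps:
H(q) = 4*q**2 (H(q) = (2*q)*(2*q) = 4*q**2)
U = -65 (U = -9 - 56 = -65)
d = -118 (d = -65 - 1*53 = -65 - 53 = -118)
J(o, W) = -118 + W (J(o, W) = W - 118 = -118 + W)
H(1/240) - J(-1*185, -603) = 4*(1/240)**2 - (-118 - 603) = 4*(1/240)**2 - 1*(-721) = 4*(1/57600) + 721 = 1/14400 + 721 = 10382401/14400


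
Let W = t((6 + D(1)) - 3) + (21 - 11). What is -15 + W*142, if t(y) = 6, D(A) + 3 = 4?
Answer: 2257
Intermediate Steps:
D(A) = 1 (D(A) = -3 + 4 = 1)
W = 16 (W = 6 + (21 - 11) = 6 + 10 = 16)
-15 + W*142 = -15 + 16*142 = -15 + 2272 = 2257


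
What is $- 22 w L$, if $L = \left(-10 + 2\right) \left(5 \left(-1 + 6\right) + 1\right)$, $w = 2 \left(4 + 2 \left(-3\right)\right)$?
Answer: $-18304$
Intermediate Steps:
$w = -4$ ($w = 2 \left(4 - 6\right) = 2 \left(-2\right) = -4$)
$L = -208$ ($L = - 8 \left(5 \cdot 5 + 1\right) = - 8 \left(25 + 1\right) = \left(-8\right) 26 = -208$)
$- 22 w L = \left(-22\right) \left(-4\right) \left(-208\right) = 88 \left(-208\right) = -18304$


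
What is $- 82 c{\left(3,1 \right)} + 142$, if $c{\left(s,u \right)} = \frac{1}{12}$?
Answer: $\frac{811}{6} \approx 135.17$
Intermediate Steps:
$c{\left(s,u \right)} = \frac{1}{12}$
$- 82 c{\left(3,1 \right)} + 142 = \left(-82\right) \frac{1}{12} + 142 = - \frac{41}{6} + 142 = \frac{811}{6}$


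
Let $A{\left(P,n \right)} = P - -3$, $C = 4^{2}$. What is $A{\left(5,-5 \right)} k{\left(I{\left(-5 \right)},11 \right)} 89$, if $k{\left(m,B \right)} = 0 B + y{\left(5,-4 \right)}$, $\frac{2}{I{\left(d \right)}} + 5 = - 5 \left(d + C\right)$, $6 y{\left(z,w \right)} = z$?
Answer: $\frac{1780}{3} \approx 593.33$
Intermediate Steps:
$C = 16$
$y{\left(z,w \right)} = \frac{z}{6}$
$A{\left(P,n \right)} = 3 + P$ ($A{\left(P,n \right)} = P + 3 = 3 + P$)
$I{\left(d \right)} = \frac{2}{-85 - 5 d}$ ($I{\left(d \right)} = \frac{2}{-5 - 5 \left(d + 16\right)} = \frac{2}{-5 - 5 \left(16 + d\right)} = \frac{2}{-5 - \left(80 + 5 d\right)} = \frac{2}{-85 - 5 d}$)
$k{\left(m,B \right)} = \frac{5}{6}$ ($k{\left(m,B \right)} = 0 B + \frac{1}{6} \cdot 5 = 0 + \frac{5}{6} = \frac{5}{6}$)
$A{\left(5,-5 \right)} k{\left(I{\left(-5 \right)},11 \right)} 89 = \left(3 + 5\right) \frac{5}{6} \cdot 89 = 8 \cdot \frac{5}{6} \cdot 89 = \frac{20}{3} \cdot 89 = \frac{1780}{3}$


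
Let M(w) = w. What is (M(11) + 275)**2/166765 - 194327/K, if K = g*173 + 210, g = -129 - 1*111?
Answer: 421010999/81047790 ≈ 5.1946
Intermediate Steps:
g = -240 (g = -129 - 111 = -240)
K = -41310 (K = -240*173 + 210 = -41520 + 210 = -41310)
(M(11) + 275)**2/166765 - 194327/K = (11 + 275)**2/166765 - 194327/(-41310) = 286**2*(1/166765) - 194327*(-1/41310) = 81796*(1/166765) + 11431/2430 = 81796/166765 + 11431/2430 = 421010999/81047790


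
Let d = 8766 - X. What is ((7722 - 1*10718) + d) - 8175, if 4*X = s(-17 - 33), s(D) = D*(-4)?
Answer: -2455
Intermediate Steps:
s(D) = -4*D
X = 50 (X = (-4*(-17 - 33))/4 = (-4*(-50))/4 = (¼)*200 = 50)
d = 8716 (d = 8766 - 1*50 = 8766 - 50 = 8716)
((7722 - 1*10718) + d) - 8175 = ((7722 - 1*10718) + 8716) - 8175 = ((7722 - 10718) + 8716) - 8175 = (-2996 + 8716) - 8175 = 5720 - 8175 = -2455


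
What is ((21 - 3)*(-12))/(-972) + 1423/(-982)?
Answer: -10843/8838 ≈ -1.2269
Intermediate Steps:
((21 - 3)*(-12))/(-972) + 1423/(-982) = (18*(-12))*(-1/972) + 1423*(-1/982) = -216*(-1/972) - 1423/982 = 2/9 - 1423/982 = -10843/8838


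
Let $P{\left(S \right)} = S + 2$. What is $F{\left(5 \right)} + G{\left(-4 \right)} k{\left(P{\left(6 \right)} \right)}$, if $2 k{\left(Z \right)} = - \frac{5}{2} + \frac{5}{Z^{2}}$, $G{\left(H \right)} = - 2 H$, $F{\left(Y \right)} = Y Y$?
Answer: $\frac{245}{16} \approx 15.313$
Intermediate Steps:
$P{\left(S \right)} = 2 + S$
$F{\left(Y \right)} = Y^{2}$
$k{\left(Z \right)} = - \frac{5}{4} + \frac{5}{2 Z^{2}}$ ($k{\left(Z \right)} = \frac{- \frac{5}{2} + \frac{5}{Z^{2}}}{2} = - \frac{5}{4} + \frac{5}{2 Z^{2}}$)
$F{\left(5 \right)} + G{\left(-4 \right)} k{\left(P{\left(6 \right)} \right)} = 5^{2} + \left(-2\right) \left(-4\right) \left(- \frac{5}{4} + \frac{5}{2 \left(2 + 6\right)^{2}}\right) = 25 + 8 \left(- \frac{5}{4} + \frac{5}{2 \cdot 64}\right) = 25 + 8 \left(- \frac{5}{4} + \frac{5}{2} \cdot \frac{1}{64}\right) = 25 + 8 \left(- \frac{5}{4} + \frac{5}{128}\right) = 25 + 8 \left(- \frac{155}{128}\right) = 25 - \frac{155}{16} = \frac{245}{16}$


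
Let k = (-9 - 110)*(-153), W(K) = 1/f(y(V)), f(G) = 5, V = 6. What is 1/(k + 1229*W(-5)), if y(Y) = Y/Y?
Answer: 5/92264 ≈ 5.4192e-5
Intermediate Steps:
y(Y) = 1
W(K) = ⅕ (W(K) = 1/5 = ⅕)
k = 18207 (k = -119*(-153) = 18207)
1/(k + 1229*W(-5)) = 1/(18207 + 1229*(⅕)) = 1/(18207 + 1229/5) = 1/(92264/5) = 5/92264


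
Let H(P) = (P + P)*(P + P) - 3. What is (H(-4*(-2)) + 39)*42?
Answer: 12264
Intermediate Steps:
H(P) = -3 + 4*P**2 (H(P) = (2*P)*(2*P) - 3 = 4*P**2 - 3 = -3 + 4*P**2)
(H(-4*(-2)) + 39)*42 = ((-3 + 4*(-4*(-2))**2) + 39)*42 = ((-3 + 4*8**2) + 39)*42 = ((-3 + 4*64) + 39)*42 = ((-3 + 256) + 39)*42 = (253 + 39)*42 = 292*42 = 12264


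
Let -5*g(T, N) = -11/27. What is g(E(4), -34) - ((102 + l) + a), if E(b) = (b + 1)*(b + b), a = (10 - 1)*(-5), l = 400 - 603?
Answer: 19721/135 ≈ 146.08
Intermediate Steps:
l = -203
a = -45 (a = 9*(-5) = -45)
E(b) = 2*b*(1 + b) (E(b) = (1 + b)*(2*b) = 2*b*(1 + b))
g(T, N) = 11/135 (g(T, N) = -(-11)/(5*27) = -1/5*(-11/27) = 11/135)
g(E(4), -34) - ((102 + l) + a) = 11/135 - ((102 - 203) - 45) = 11/135 - (-101 - 45) = 11/135 - 1*(-146) = 11/135 + 146 = 19721/135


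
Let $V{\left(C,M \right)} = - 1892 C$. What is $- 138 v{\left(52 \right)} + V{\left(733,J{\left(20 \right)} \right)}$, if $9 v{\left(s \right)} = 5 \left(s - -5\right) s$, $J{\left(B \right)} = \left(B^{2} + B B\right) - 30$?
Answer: $-1614076$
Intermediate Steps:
$J{\left(B \right)} = -30 + 2 B^{2}$ ($J{\left(B \right)} = \left(B^{2} + B^{2}\right) - 30 = 2 B^{2} - 30 = -30 + 2 B^{2}$)
$v{\left(s \right)} = \frac{s \left(25 + 5 s\right)}{9}$ ($v{\left(s \right)} = \frac{5 \left(s - -5\right) s}{9} = \frac{5 \left(s + 5\right) s}{9} = \frac{5 \left(5 + s\right) s}{9} = \frac{\left(25 + 5 s\right) s}{9} = \frac{s \left(25 + 5 s\right)}{9}$)
$- 138 v{\left(52 \right)} + V{\left(733,J{\left(20 \right)} \right)} = - 138 \cdot \frac{5}{9} \cdot 52 \left(5 + 52\right) - 1386836 = - 138 \cdot \frac{5}{9} \cdot 52 \cdot 57 - 1386836 = \left(-138\right) \frac{4940}{3} - 1386836 = -227240 - 1386836 = -1614076$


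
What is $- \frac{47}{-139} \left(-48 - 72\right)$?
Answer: $- \frac{5640}{139} \approx -40.576$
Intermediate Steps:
$- \frac{47}{-139} \left(-48 - 72\right) = \left(-47\right) \left(- \frac{1}{139}\right) \left(-120\right) = \frac{47}{139} \left(-120\right) = - \frac{5640}{139}$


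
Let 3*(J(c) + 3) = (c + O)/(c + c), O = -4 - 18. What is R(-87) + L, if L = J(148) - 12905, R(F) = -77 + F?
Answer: -1934635/148 ≈ -13072.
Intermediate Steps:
O = -22
J(c) = -3 + (-22 + c)/(6*c) (J(c) = -3 + ((c - 22)/(c + c))/3 = -3 + ((-22 + c)/((2*c)))/3 = -3 + ((-22 + c)*(1/(2*c)))/3 = -3 + ((-22 + c)/(2*c))/3 = -3 + (-22 + c)/(6*c))
L = -1910363/148 (L = (⅙)*(-22 - 17*148)/148 - 12905 = (⅙)*(1/148)*(-22 - 2516) - 12905 = (⅙)*(1/148)*(-2538) - 12905 = -423/148 - 12905 = -1910363/148 ≈ -12908.)
R(-87) + L = (-77 - 87) - 1910363/148 = -164 - 1910363/148 = -1934635/148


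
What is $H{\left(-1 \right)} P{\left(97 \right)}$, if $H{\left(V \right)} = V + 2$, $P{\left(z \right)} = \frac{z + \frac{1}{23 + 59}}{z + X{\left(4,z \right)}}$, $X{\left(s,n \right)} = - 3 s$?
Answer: $\frac{1591}{1394} \approx 1.1413$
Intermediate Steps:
$P{\left(z \right)} = \frac{\frac{1}{82} + z}{-12 + z}$ ($P{\left(z \right)} = \frac{z + \frac{1}{23 + 59}}{z - 12} = \frac{z + \frac{1}{82}}{z - 12} = \frac{z + \frac{1}{82}}{-12 + z} = \frac{\frac{1}{82} + z}{-12 + z}$)
$H{\left(V \right)} = 2 + V$
$H{\left(-1 \right)} P{\left(97 \right)} = \left(2 - 1\right) \frac{\frac{1}{82} + 97}{-12 + 97} = 1 \cdot \frac{1}{85} \cdot \frac{7955}{82} = 1 \cdot \frac{1591}{1394} = \frac{1591}{1394}$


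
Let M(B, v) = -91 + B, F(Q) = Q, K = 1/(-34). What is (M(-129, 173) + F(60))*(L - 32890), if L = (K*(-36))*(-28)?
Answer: 89541440/17 ≈ 5.2671e+6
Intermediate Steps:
K = -1/34 ≈ -0.029412
L = -504/17 (L = -1/34*(-36)*(-28) = (18/17)*(-28) = -504/17 ≈ -29.647)
(M(-129, 173) + F(60))*(L - 32890) = ((-91 - 129) + 60)*(-504/17 - 32890) = (-220 + 60)*(-559634/17) = -160*(-559634/17) = 89541440/17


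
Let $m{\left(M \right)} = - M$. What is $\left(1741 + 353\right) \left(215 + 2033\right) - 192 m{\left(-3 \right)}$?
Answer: $4706736$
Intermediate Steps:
$\left(1741 + 353\right) \left(215 + 2033\right) - 192 m{\left(-3 \right)} = \left(1741 + 353\right) \left(215 + 2033\right) - 192 \left(\left(-1\right) \left(-3\right)\right) = 2094 \cdot 2248 - 192 \cdot 3 = 4707312 - 576 = 4706736$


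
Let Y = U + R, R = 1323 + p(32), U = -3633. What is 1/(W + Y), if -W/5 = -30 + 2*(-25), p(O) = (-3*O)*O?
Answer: -1/4982 ≈ -0.00020072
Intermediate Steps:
p(O) = -3*O²
R = -1749 (R = 1323 - 3*32² = 1323 - 3*1024 = 1323 - 3072 = -1749)
W = 400 (W = -5*(-30 + 2*(-25)) = -5*(-30 - 50) = -5*(-80) = 400)
Y = -5382 (Y = -3633 - 1749 = -5382)
1/(W + Y) = 1/(400 - 5382) = 1/(-4982) = -1/4982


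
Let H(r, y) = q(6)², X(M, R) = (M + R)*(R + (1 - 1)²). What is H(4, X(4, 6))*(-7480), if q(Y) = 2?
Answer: -29920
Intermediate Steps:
X(M, R) = R*(M + R) (X(M, R) = (M + R)*(R + 0²) = (M + R)*(R + 0) = (M + R)*R = R*(M + R))
H(r, y) = 4 (H(r, y) = 2² = 4)
H(4, X(4, 6))*(-7480) = 4*(-7480) = -29920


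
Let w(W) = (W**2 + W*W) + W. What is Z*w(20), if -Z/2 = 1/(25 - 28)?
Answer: 1640/3 ≈ 546.67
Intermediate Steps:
Z = 2/3 (Z = -2/(25 - 28) = -2/(-3) = -2*(-1/3) = 2/3 ≈ 0.66667)
w(W) = W + 2*W**2 (w(W) = (W**2 + W**2) + W = 2*W**2 + W = W + 2*W**2)
Z*w(20) = 2*(20*(1 + 2*20))/3 = 2*(20*(1 + 40))/3 = 2*(20*41)/3 = (2/3)*820 = 1640/3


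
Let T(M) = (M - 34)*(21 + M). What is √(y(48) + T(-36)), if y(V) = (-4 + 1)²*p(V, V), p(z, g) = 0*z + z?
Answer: √1482 ≈ 38.497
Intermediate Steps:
p(z, g) = z (p(z, g) = 0 + z = z)
y(V) = 9*V (y(V) = (-4 + 1)²*V = (-3)²*V = 9*V)
T(M) = (-34 + M)*(21 + M)
√(y(48) + T(-36)) = √(9*48 + (-714 + (-36)² - 13*(-36))) = √(432 + (-714 + 1296 + 468)) = √(432 + 1050) = √1482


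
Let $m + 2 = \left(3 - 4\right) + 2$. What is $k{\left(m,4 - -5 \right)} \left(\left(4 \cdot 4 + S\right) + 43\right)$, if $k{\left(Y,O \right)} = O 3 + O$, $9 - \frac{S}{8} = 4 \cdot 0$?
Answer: $4716$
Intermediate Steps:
$S = 72$ ($S = 72 - 8 \cdot 4 \cdot 0 = 72 - 0 = 72 + 0 = 72$)
$m = -1$ ($m = -2 + \left(\left(3 - 4\right) + 2\right) = -2 + \left(-1 + 2\right) = -2 + 1 = -1$)
$k{\left(Y,O \right)} = 4 O$ ($k{\left(Y,O \right)} = 3 O + O = 4 O$)
$k{\left(m,4 - -5 \right)} \left(\left(4 \cdot 4 + S\right) + 43\right) = 4 \left(4 - -5\right) \left(\left(4 \cdot 4 + 72\right) + 43\right) = 4 \left(4 + 5\right) \left(\left(16 + 72\right) + 43\right) = 4 \cdot 9 \left(88 + 43\right) = 36 \cdot 131 = 4716$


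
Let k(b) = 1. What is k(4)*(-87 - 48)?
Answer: -135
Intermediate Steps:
k(4)*(-87 - 48) = 1*(-87 - 48) = 1*(-135) = -135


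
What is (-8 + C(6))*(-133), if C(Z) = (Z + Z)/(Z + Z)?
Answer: 931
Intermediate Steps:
C(Z) = 1 (C(Z) = (2*Z)/((2*Z)) = (2*Z)*(1/(2*Z)) = 1)
(-8 + C(6))*(-133) = (-8 + 1)*(-133) = -7*(-133) = 931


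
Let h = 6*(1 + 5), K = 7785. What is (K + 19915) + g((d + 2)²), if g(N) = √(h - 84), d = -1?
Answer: 27700 + 4*I*√3 ≈ 27700.0 + 6.9282*I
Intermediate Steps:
h = 36 (h = 6*6 = 36)
g(N) = 4*I*√3 (g(N) = √(36 - 84) = √(-48) = 4*I*√3)
(K + 19915) + g((d + 2)²) = (7785 + 19915) + 4*I*√3 = 27700 + 4*I*√3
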